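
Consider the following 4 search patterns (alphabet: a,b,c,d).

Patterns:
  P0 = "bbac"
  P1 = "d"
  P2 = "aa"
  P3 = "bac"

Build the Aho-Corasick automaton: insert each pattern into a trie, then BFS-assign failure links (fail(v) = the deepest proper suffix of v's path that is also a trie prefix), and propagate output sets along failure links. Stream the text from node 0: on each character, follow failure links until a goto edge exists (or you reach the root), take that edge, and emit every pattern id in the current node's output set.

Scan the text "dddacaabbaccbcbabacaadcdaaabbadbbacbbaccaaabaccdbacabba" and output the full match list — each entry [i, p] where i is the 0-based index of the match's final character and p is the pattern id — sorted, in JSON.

Build automaton:
Trie (insert patterns):
  n0 'ε': a→6 b→1 d→5
  n1 'b': a→8 b→2
  n2 'bb': a→3
  n3 'bba': c→4
  n4 'bbac': ·  ←P0
  n5 'd': ·  ←P1
  n6 'a': a→7
  n7 'aa': ·  ←P2
  n8 'ba': c→9
  n9 'bac': ·  ←P3

BFS fail/out derivation:
  n1('b'): parent n0 fail=0; on 'b' 0 → fail=0;  out ∅∪∅=∅
  n5('d'): parent n0 fail=0; on 'd' 0 → fail=0;  out {1}∪∅={1}
  n6('a'): parent n0 fail=0; on 'a' 0 → fail=0;  out ∅∪∅=∅
  n2('bb'): parent n1 fail=0; on 'b' 0 → fail=1;  out ∅∪∅=∅
  n7('aa'): parent n6 fail=0; on 'a' 0 → fail=6;  out {2}∪∅={2}
  n8('ba'): parent n1 fail=0; on 'a' 0 → fail=6;  out ∅∪∅=∅
  n3('bba'): parent n2 fail=1; on 'a' 1 → fail=8;  out ∅∪∅=∅
  n9('bac'): parent n8 fail=6; on 'c' 6→0 → fail=0;  out {3}∪∅={3}
  n4('bbac'): parent n3 fail=8; on 'c' 8 → fail=9;  out {0}∪{3}={0,3}

Text stream:
i=0 'd': node 0→5  ** P1@[0:0]
i=1 'd': node 5→5 (fail-walked)  ** P1@[1:1]
i=2 'd': node 5→5 (fail-walked)  ** P1@[2:2]
i=3 'a': node 5→6 (fail-walked)
i=4 'c': node 6→0 (fail-walked)
i=5 'a': node 0→6
i=6 'a': node 6→7  ** P2@[5:6]
i=7 'b': node 7→1 (fail-walked)
i=8 'b': node 1→2
i=9 'a': node 2→3
i=10 'c': node 3→4  ** P0@[7:10],P3@[8:10]
i=11 'c': node 4→0 (fail-walked)
i=12 'b': node 0→1
i=13 'c': node 1→0 (fail-walked)
i=14 'b': node 0→1
i=15 'a': node 1→8
i=16 'b': node 8→1 (fail-walked)
i=17 'a': node 1→8
i=18 'c': node 8→9  ** P3@[16:18]
i=19 'a': node 9→6 (fail-walked)
i=20 'a': node 6→7  ** P2@[19:20]
i=21 'd': node 7→5 (fail-walked)  ** P1@[21:21]
i=22 'c': node 5→0 (fail-walked)
i=23 'd': node 0→5  ** P1@[23:23]
i=24 'a': node 5→6 (fail-walked)
i=25 'a': node 6→7  ** P2@[24:25]
i=26 'a': node 7→7 (fail-walked)  ** P2@[25:26]
i=27 'b': node 7→1 (fail-walked)
i=28 'b': node 1→2
i=29 'a': node 2→3
i=30 'd': node 3→5 (fail-walked)  ** P1@[30:30]
i=31 'b': node 5→1 (fail-walked)
i=32 'b': node 1→2
i=33 'a': node 2→3
i=34 'c': node 3→4  ** P0@[31:34],P3@[32:34]
i=35 'b': node 4→1 (fail-walked)
i=36 'b': node 1→2
i=37 'a': node 2→3
i=38 'c': node 3→4  ** P0@[35:38],P3@[36:38]
i=39 'c': node 4→0 (fail-walked)
i=40 'a': node 0→6
i=41 'a': node 6→7  ** P2@[40:41]
i=42 'a': node 7→7 (fail-walked)  ** P2@[41:42]
i=43 'b': node 7→1 (fail-walked)
i=44 'a': node 1→8
i=45 'c': node 8→9  ** P3@[43:45]
i=46 'c': node 9→0 (fail-walked)
i=47 'd': node 0→5  ** P1@[47:47]
i=48 'b': node 5→1 (fail-walked)
i=49 'a': node 1→8
i=50 'c': node 8→9  ** P3@[48:50]
i=51 'a': node 9→6 (fail-walked)
i=52 'b': node 6→1 (fail-walked)
i=53 'b': node 1→2
i=54 'a': node 2→3

Matches: [[0,1],[1,1],[2,1],[6,2],[10,0],[10,3],[18,3],[20,2],[21,1],[23,1],[25,2],[26,2],[30,1],[34,0],[34,3],[38,0],[38,3],[41,2],[42,2],[45,3],[47,1],[50,3]]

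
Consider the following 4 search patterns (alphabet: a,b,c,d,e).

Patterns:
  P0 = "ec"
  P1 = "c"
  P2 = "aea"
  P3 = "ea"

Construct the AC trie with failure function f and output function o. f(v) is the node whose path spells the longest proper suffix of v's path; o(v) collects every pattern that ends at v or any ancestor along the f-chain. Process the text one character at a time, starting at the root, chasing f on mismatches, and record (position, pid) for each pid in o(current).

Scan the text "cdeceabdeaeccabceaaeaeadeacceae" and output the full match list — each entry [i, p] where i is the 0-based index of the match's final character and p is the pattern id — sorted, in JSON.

Build automaton:
Trie nodes:
  n0 'ε': a→4 c→3 e→1
  n1 'e': a→7 c→2
  n2 'ec': ·  [P0 ends]
  n3 'c': ·  [P1 ends]
  n4 'a': e→5
  n5 'ae': a→6
  n6 'aea': ·  [P2 ends]
  n7 'ea': ·  [P3 ends]

BFS fail/out derivation:
  fail(1) 'e': from fail(0)=0 chase 'e': 0 ⇒ 0;  out=∅∪out(0)=∅
  fail(3) 'c': from fail(0)=0 chase 'c': 0 ⇒ 0;  out={1}∪out(0)={1}
  fail(4) 'a': from fail(0)=0 chase 'a': 0 ⇒ 0;  out=∅∪out(0)=∅
  fail(2) 'ec': from fail(1)=0 chase 'c': 0 ⇒ 3;  out={0}∪out(3)={0,1}
  fail(5) 'ae': from fail(4)=0 chase 'e': 0 ⇒ 1;  out=∅∪out(1)=∅
  fail(7) 'ea': from fail(1)=0 chase 'a': 0 ⇒ 4;  out={3}∪out(4)={3}
  fail(6) 'aea': from fail(5)=1 chase 'a': 1 ⇒ 7;  out={2}∪out(7)={2,3}

Text stream:
[0] read 'c'  n0⇒n3  emit P1@[0:0]
[1] read 'd'  n3⇒n0 ·f
[2] read 'e'  n0⇒n1
[3] read 'c'  n1⇒n2  emit P0@[2:3],P1@[3:3]
[4] read 'e'  n2⇒n1 ·f
[5] read 'a'  n1⇒n7  emit P3@[4:5]
[6] read 'b'  n7⇒n0 ·f
[7] read 'd'  n0⇒n0
[8] read 'e'  n0⇒n1
[9] read 'a'  n1⇒n7  emit P3@[8:9]
[10] read 'e'  n7⇒n5 ·f
[11] read 'c'  n5⇒n2 ·f  emit P0@[10:11],P1@[11:11]
[12] read 'c'  n2⇒n3 ·f  emit P1@[12:12]
[13] read 'a'  n3⇒n4 ·f
[14] read 'b'  n4⇒n0 ·f
[15] read 'c'  n0⇒n3  emit P1@[15:15]
[16] read 'e'  n3⇒n1 ·f
[17] read 'a'  n1⇒n7  emit P3@[16:17]
[18] read 'a'  n7⇒n4 ·f
[19] read 'e'  n4⇒n5
[20] read 'a'  n5⇒n6  emit P2@[18:20],P3@[19:20]
[21] read 'e'  n6⇒n5 ·f
[22] read 'a'  n5⇒n6  emit P2@[20:22],P3@[21:22]
[23] read 'd'  n6⇒n0 ·f
[24] read 'e'  n0⇒n1
[25] read 'a'  n1⇒n7  emit P3@[24:25]
[26] read 'c'  n7⇒n3 ·f  emit P1@[26:26]
[27] read 'c'  n3⇒n3 ·f  emit P1@[27:27]
[28] read 'e'  n3⇒n1 ·f
[29] read 'a'  n1⇒n7  emit P3@[28:29]
[30] read 'e'  n7⇒n5 ·f

Matches: [[0,1],[3,0],[3,1],[5,3],[9,3],[11,0],[11,1],[12,1],[15,1],[17,3],[20,2],[20,3],[22,2],[22,3],[25,3],[26,1],[27,1],[29,3]]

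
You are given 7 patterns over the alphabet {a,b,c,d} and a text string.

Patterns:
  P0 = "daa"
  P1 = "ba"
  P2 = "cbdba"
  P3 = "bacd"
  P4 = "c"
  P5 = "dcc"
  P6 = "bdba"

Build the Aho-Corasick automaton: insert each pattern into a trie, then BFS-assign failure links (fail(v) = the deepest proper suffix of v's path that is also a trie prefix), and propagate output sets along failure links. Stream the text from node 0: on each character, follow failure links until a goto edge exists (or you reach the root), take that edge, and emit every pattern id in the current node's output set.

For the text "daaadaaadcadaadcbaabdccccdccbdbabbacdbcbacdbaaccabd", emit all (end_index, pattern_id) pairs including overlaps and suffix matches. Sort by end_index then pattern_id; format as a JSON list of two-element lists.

Build:
Trie (insert patterns):
  n0 'ε': b→4 c→6 d→1
  n1 'd': a→2 c→13
  n2 'da': a→3
  n3 'daa': ·  ←P0
  n4 'b': a→5 d→15
  n5 'ba': c→11  ←P1
  n6 'c': b→7  ←P4
  n7 'cb': d→8
  n8 'cbd': b→9
  n9 'cbdb': a→10
  n10 'cbdba': ·  ←P2
  n11 'bac': d→12
  n12 'bacd': ·  ←P3
  n13 'dc': c→14
  n14 'dcc': ·  ←P5
  n15 'bd': b→16
  n16 'bdb': a→17
  n17 'bdba': ·  ←P6

Failure links (BFS by depth):
  fail(1) 'd': from fail(0)=0 chase 'd': 0 ⇒ 0;  out=∅∪out(0)=∅
  fail(4) 'b': from fail(0)=0 chase 'b': 0 ⇒ 0;  out=∅∪out(0)=∅
  fail(6) 'c': from fail(0)=0 chase 'c': 0 ⇒ 0;  out={4}∪out(0)={4}
  fail(2) 'da': from fail(1)=0 chase 'a': 0 ⇒ 0;  out=∅∪out(0)=∅
  fail(5) 'ba': from fail(4)=0 chase 'a': 0 ⇒ 0;  out={1}∪out(0)={1}
  fail(7) 'cb': from fail(6)=0 chase 'b': 0 ⇒ 4;  out=∅∪out(4)=∅
  fail(13) 'dc': from fail(1)=0 chase 'c': 0 ⇒ 6;  out=∅∪out(6)={4}
  fail(15) 'bd': from fail(4)=0 chase 'd': 0 ⇒ 1;  out=∅∪out(1)=∅
  fail(3) 'daa': from fail(2)=0 chase 'a': 0 ⇒ 0;  out={0}∪out(0)={0}
  fail(8) 'cbd': from fail(7)=4 chase 'd': 4 ⇒ 15;  out=∅∪out(15)=∅
  fail(11) 'bac': from fail(5)=0 chase 'c': 0 ⇒ 6;  out=∅∪out(6)={4}
  fail(14) 'dcc': from fail(13)=6 chase 'c': 6→0 ⇒ 6;  out={5}∪out(6)={4,5}
  fail(16) 'bdb': from fail(15)=1 chase 'b': 1→0 ⇒ 4;  out=∅∪out(4)=∅
  fail(9) 'cbdb': from fail(8)=15 chase 'b': 15 ⇒ 16;  out=∅∪out(16)=∅
  fail(12) 'bacd': from fail(11)=6 chase 'd': 6→0 ⇒ 1;  out={3}∪out(1)={3}
  fail(17) 'bdba': from fail(16)=4 chase 'a': 4 ⇒ 5;  out={6}∪out(5)={1,6}
  fail(10) 'cbdba': from fail(9)=16 chase 'a': 16 ⇒ 17;  out={2}∪out(17)={1,2,6}

Text stream:
i=0 'd': node 0→1
i=1 'a': node 1→2
i=2 'a': node 2→3  → match P0@[0:2]
i=3 'a': node 3→0 ·f
i=4 'd': node 0→1
i=5 'a': node 1→2
i=6 'a': node 2→3  → match P0@[4:6]
i=7 'a': node 3→0 ·f
i=8 'd': node 0→1
i=9 'c': node 1→13  → match P4@[9:9]
i=10 'a': node 13→0 ·f
i=11 'd': node 0→1
i=12 'a': node 1→2
i=13 'a': node 2→3  → match P0@[11:13]
i=14 'd': node 3→1 ·f
i=15 'c': node 1→13  → match P4@[15:15]
i=16 'b': node 13→7 ·f
i=17 'a': node 7→5 ·f  → match P1@[16:17]
i=18 'a': node 5→0 ·f
i=19 'b': node 0→4
i=20 'd': node 4→15
i=21 'c': node 15→13 ·f  → match P4@[21:21]
i=22 'c': node 13→14  → match P4@[22:22],P5@[20:22]
i=23 'c': node 14→6 ·f  → match P4@[23:23]
i=24 'c': node 6→6 ·f  → match P4@[24:24]
i=25 'd': node 6→1 ·f
i=26 'c': node 1→13  → match P4@[26:26]
i=27 'c': node 13→14  → match P4@[27:27],P5@[25:27]
i=28 'b': node 14→7 ·f
i=29 'd': node 7→8
i=30 'b': node 8→9
i=31 'a': node 9→10  → match P1@[30:31],P2@[27:31],P6@[28:31]
i=32 'b': node 10→4 ·f
i=33 'b': node 4→4 ·f
i=34 'a': node 4→5  → match P1@[33:34]
i=35 'c': node 5→11  → match P4@[35:35]
i=36 'd': node 11→12  → match P3@[33:36]
i=37 'b': node 12→4 ·f
i=38 'c': node 4→6 ·f  → match P4@[38:38]
i=39 'b': node 6→7
i=40 'a': node 7→5 ·f  → match P1@[39:40]
i=41 'c': node 5→11  → match P4@[41:41]
i=42 'd': node 11→12  → match P3@[39:42]
i=43 'b': node 12→4 ·f
i=44 'a': node 4→5  → match P1@[43:44]
i=45 'a': node 5→0 ·f
i=46 'c': node 0→6  → match P4@[46:46]
i=47 'c': node 6→6 ·f  → match P4@[47:47]
i=48 'a': node 6→0 ·f
i=49 'b': node 0→4
i=50 'd': node 4→15

Matches: [[2,0],[6,0],[9,4],[13,0],[15,4],[17,1],[21,4],[22,4],[22,5],[23,4],[24,4],[26,4],[27,4],[27,5],[31,1],[31,2],[31,6],[34,1],[35,4],[36,3],[38,4],[40,1],[41,4],[42,3],[44,1],[46,4],[47,4]]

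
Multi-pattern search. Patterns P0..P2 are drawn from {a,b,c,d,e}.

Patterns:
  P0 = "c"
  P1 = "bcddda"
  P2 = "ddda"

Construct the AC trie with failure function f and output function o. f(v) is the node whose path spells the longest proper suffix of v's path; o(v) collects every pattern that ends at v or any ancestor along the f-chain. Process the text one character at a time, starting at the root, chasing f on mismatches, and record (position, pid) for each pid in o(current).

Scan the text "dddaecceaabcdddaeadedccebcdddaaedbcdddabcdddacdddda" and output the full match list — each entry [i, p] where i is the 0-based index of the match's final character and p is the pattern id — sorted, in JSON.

Build automaton:
Trie (insert patterns):
  n0 'ε': b→2 c→1 d→8
  n1 'c': ·  [P0 ends]
  n2 'b': c→3
  n3 'bc': d→4
  n4 'bcd': d→5
  n5 'bcdd': d→6
  n6 'bcddd': a→7
  n7 'bcddda': ·  [P1 ends]
  n8 'd': d→9
  n9 'dd': d→10
  n10 'ddd': a→11
  n11 'ddda': ·  [P2 ends]

Failure links (BFS by depth):
  fail(1) 'c': from fail(0)=0 chase 'c': 0 ⇒ 0;  out={0}∪out(0)={0}
  fail(2) 'b': from fail(0)=0 chase 'b': 0 ⇒ 0;  out=∅∪out(0)=∅
  fail(8) 'd': from fail(0)=0 chase 'd': 0 ⇒ 0;  out=∅∪out(0)=∅
  fail(3) 'bc': from fail(2)=0 chase 'c': 0 ⇒ 1;  out=∅∪out(1)={0}
  fail(9) 'dd': from fail(8)=0 chase 'd': 0 ⇒ 8;  out=∅∪out(8)=∅
  fail(4) 'bcd': from fail(3)=1 chase 'd': 1→0 ⇒ 8;  out=∅∪out(8)=∅
  fail(10) 'ddd': from fail(9)=8 chase 'd': 8 ⇒ 9;  out=∅∪out(9)=∅
  fail(5) 'bcdd': from fail(4)=8 chase 'd': 8 ⇒ 9;  out=∅∪out(9)=∅
  fail(11) 'ddda': from fail(10)=9 chase 'a': 9→8→0 ⇒ 0;  out={2}∪out(0)={2}
  fail(6) 'bcddd': from fail(5)=9 chase 'd': 9 ⇒ 10;  out=∅∪out(10)=∅
  fail(7) 'bcddda': from fail(6)=10 chase 'a': 10 ⇒ 11;  out={1}∪out(11)={1,2}

Text stream:
i=0 'd': node 0→8
i=1 'd': node 8→9
i=2 'd': node 9→10
i=3 'a': node 10→11  emit P2@[0:3]
i=4 'e': node 11→0 ·f
i=5 'c': node 0→1  emit P0@[5:5]
i=6 'c': node 1→1 ·f  emit P0@[6:6]
i=7 'e': node 1→0 ·f
i=8 'a': node 0→0
i=9 'a': node 0→0
i=10 'b': node 0→2
i=11 'c': node 2→3  emit P0@[11:11]
i=12 'd': node 3→4
i=13 'd': node 4→5
i=14 'd': node 5→6
i=15 'a': node 6→7  emit P1@[10:15],P2@[12:15]
i=16 'e': node 7→0 ·f
i=17 'a': node 0→0
i=18 'd': node 0→8
i=19 'e': node 8→0 ·f
i=20 'd': node 0→8
i=21 'c': node 8→1 ·f  emit P0@[21:21]
i=22 'c': node 1→1 ·f  emit P0@[22:22]
i=23 'e': node 1→0 ·f
i=24 'b': node 0→2
i=25 'c': node 2→3  emit P0@[25:25]
i=26 'd': node 3→4
i=27 'd': node 4→5
i=28 'd': node 5→6
i=29 'a': node 6→7  emit P1@[24:29],P2@[26:29]
i=30 'a': node 7→0 ·f
i=31 'e': node 0→0
i=32 'd': node 0→8
i=33 'b': node 8→2 ·f
i=34 'c': node 2→3  emit P0@[34:34]
i=35 'd': node 3→4
i=36 'd': node 4→5
i=37 'd': node 5→6
i=38 'a': node 6→7  emit P1@[33:38],P2@[35:38]
i=39 'b': node 7→2 ·f
i=40 'c': node 2→3  emit P0@[40:40]
i=41 'd': node 3→4
i=42 'd': node 4→5
i=43 'd': node 5→6
i=44 'a': node 6→7  emit P1@[39:44],P2@[41:44]
i=45 'c': node 7→1 ·f  emit P0@[45:45]
i=46 'd': node 1→8 ·f
i=47 'd': node 8→9
i=48 'd': node 9→10
i=49 'd': node 10→10 ·f
i=50 'a': node 10→11  emit P2@[47:50]

Result: [[3,2],[5,0],[6,0],[11,0],[15,1],[15,2],[21,0],[22,0],[25,0],[29,1],[29,2],[34,0],[38,1],[38,2],[40,0],[44,1],[44,2],[45,0],[50,2]]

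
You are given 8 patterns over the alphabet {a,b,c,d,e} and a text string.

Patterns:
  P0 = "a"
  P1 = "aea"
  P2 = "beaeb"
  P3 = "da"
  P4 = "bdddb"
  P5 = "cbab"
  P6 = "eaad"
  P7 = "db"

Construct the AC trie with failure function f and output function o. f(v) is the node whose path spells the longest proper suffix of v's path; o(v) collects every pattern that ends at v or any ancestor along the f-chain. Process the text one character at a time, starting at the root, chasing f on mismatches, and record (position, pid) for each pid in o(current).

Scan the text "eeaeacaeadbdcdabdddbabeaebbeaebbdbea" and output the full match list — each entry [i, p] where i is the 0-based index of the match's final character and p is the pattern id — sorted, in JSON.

Build:
Trie (insert patterns):
  0='ε' goto a→1 b→4 c→15 d→9 e→19
  1='a' goto e→2  ←P0
  2='ae' goto a→3
  3='aea' goto ·  ←P1
  4='b' goto d→11 e→5
  5='be' goto a→6
  6='bea' goto e→7
  7='beae' goto b→8
  8='beaeb' goto ·  ←P2
  9='d' goto a→10 b→23
  10='da' goto ·  ←P3
  11='bd' goto d→12
  12='bdd' goto d→13
  13='bddd' goto b→14
  14='bdddb' goto ·  ←P4
  15='c' goto b→16
  16='cb' goto a→17
  17='cba' goto b→18
  18='cbab' goto ·  ←P5
  19='e' goto a→20
  20='ea' goto a→21
  21='eaa' goto d→22
  22='eaad' goto ·  ←P6
  23='db' goto ·  ←P7

Failure links (BFS by depth):
  n1('a'): parent n0 fail=0; on 'a' 0 → fail=0;  out {0}∪∅={0}
  n4('b'): parent n0 fail=0; on 'b' 0 → fail=0;  out ∅∪∅=∅
  n9('d'): parent n0 fail=0; on 'd' 0 → fail=0;  out ∅∪∅=∅
  n15('c'): parent n0 fail=0; on 'c' 0 → fail=0;  out ∅∪∅=∅
  n19('e'): parent n0 fail=0; on 'e' 0 → fail=0;  out ∅∪∅=∅
  n2('ae'): parent n1 fail=0; on 'e' 0 → fail=19;  out ∅∪∅=∅
  n5('be'): parent n4 fail=0; on 'e' 0 → fail=19;  out ∅∪∅=∅
  n10('da'): parent n9 fail=0; on 'a' 0 → fail=1;  out {3}∪{0}={0,3}
  n11('bd'): parent n4 fail=0; on 'd' 0 → fail=9;  out ∅∪∅=∅
  n16('cb'): parent n15 fail=0; on 'b' 0 → fail=4;  out ∅∪∅=∅
  n20('ea'): parent n19 fail=0; on 'a' 0 → fail=1;  out ∅∪{0}={0}
  n23('db'): parent n9 fail=0; on 'b' 0 → fail=4;  out {7}∪∅={7}
  n3('aea'): parent n2 fail=19; on 'a' 19 → fail=20;  out {1}∪{0}={0,1}
  n6('bea'): parent n5 fail=19; on 'a' 19 → fail=20;  out ∅∪{0}={0}
  n12('bdd'): parent n11 fail=9; on 'd' 9→0 → fail=9;  out ∅∪∅=∅
  n17('cba'): parent n16 fail=4; on 'a' 4→0 → fail=1;  out ∅∪{0}={0}
  n21('eaa'): parent n20 fail=1; on 'a' 1→0 → fail=1;  out ∅∪{0}={0}
  n7('beae'): parent n6 fail=20; on 'e' 20→1 → fail=2;  out ∅∪∅=∅
  n13('bddd'): parent n12 fail=9; on 'd' 9→0 → fail=9;  out ∅∪∅=∅
  n18('cbab'): parent n17 fail=1; on 'b' 1→0 → fail=4;  out {5}∪∅={5}
  n22('eaad'): parent n21 fail=1; on 'd' 1→0 → fail=9;  out {6}∪∅={6}
  n8('beaeb'): parent n7 fail=2; on 'b' 2→19→0 → fail=4;  out {2}∪∅={2}
  n14('bdddb'): parent n13 fail=9; on 'b' 9 → fail=23;  out {4}∪{7}={4,7}

Run:
pos 0 'e': at 19
pos 1 'e': at 19 (fail-walked)
pos 2 'a': at 20  → match P0@[2:2]
pos 3 'e': at 2 (fail-walked)
pos 4 'a': at 3  → match P0@[4:4],P1@[2:4]
pos 5 'c': at 15 (fail-walked)
pos 6 'a': at 1 (fail-walked)  → match P0@[6:6]
pos 7 'e': at 2
pos 8 'a': at 3  → match P0@[8:8],P1@[6:8]
pos 9 'd': at 9 (fail-walked)
pos 10 'b': at 23  → match P7@[9:10]
pos 11 'd': at 11 (fail-walked)
pos 12 'c': at 15 (fail-walked)
pos 13 'd': at 9 (fail-walked)
pos 14 'a': at 10  → match P0@[14:14],P3@[13:14]
pos 15 'b': at 4 (fail-walked)
pos 16 'd': at 11
pos 17 'd': at 12
pos 18 'd': at 13
pos 19 'b': at 14  → match P4@[15:19],P7@[18:19]
pos 20 'a': at 1 (fail-walked)  → match P0@[20:20]
pos 21 'b': at 4 (fail-walked)
pos 22 'e': at 5
pos 23 'a': at 6  → match P0@[23:23]
pos 24 'e': at 7
pos 25 'b': at 8  → match P2@[21:25]
pos 26 'b': at 4 (fail-walked)
pos 27 'e': at 5
pos 28 'a': at 6  → match P0@[28:28]
pos 29 'e': at 7
pos 30 'b': at 8  → match P2@[26:30]
pos 31 'b': at 4 (fail-walked)
pos 32 'd': at 11
pos 33 'b': at 23 (fail-walked)  → match P7@[32:33]
pos 34 'e': at 5 (fail-walked)
pos 35 'a': at 6  → match P0@[35:35]

Matches: [[2,0],[4,0],[4,1],[6,0],[8,0],[8,1],[10,7],[14,0],[14,3],[19,4],[19,7],[20,0],[23,0],[25,2],[28,0],[30,2],[33,7],[35,0]]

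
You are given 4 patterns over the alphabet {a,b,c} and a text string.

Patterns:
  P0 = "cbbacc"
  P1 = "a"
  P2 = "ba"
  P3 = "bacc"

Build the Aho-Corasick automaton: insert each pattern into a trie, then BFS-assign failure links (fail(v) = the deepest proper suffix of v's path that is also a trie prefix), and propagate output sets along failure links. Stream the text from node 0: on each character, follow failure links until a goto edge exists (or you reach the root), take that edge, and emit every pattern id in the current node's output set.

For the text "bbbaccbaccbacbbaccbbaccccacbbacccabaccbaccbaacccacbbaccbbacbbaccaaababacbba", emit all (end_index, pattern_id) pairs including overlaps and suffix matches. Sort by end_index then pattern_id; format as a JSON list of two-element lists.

Construct AC machine:
Trie (insert patterns):
  n0 'ε': a→7 b→8 c→1
  n1 'c': b→2
  n2 'cb': b→3
  n3 'cbb': a→4
  n4 'cbba': c→5
  n5 'cbbac': c→6
  n6 'cbbacc': ·  ←P0
  n7 'a': ·  ←P1
  n8 'b': a→9
  n9 'ba': c→10  ←P2
  n10 'bac': c→11
  n11 'bacc': ·  ←P3

BFS fail/out derivation:
  n1('c'): parent n0 fail=0; on 'c' 0 → fail=0;  out ∅∪∅=∅
  n7('a'): parent n0 fail=0; on 'a' 0 → fail=0;  out {1}∪∅={1}
  n8('b'): parent n0 fail=0; on 'b' 0 → fail=0;  out ∅∪∅=∅
  n2('cb'): parent n1 fail=0; on 'b' 0 → fail=8;  out ∅∪∅=∅
  n9('ba'): parent n8 fail=0; on 'a' 0 → fail=7;  out {2}∪{1}={1,2}
  n3('cbb'): parent n2 fail=8; on 'b' 8→0 → fail=8;  out ∅∪∅=∅
  n10('bac'): parent n9 fail=7; on 'c' 7→0 → fail=1;  out ∅∪∅=∅
  n4('cbba'): parent n3 fail=8; on 'a' 8 → fail=9;  out ∅∪{1,2}={1,2}
  n11('bacc'): parent n10 fail=1; on 'c' 1→0 → fail=1;  out {3}∪∅={3}
  n5('cbbac'): parent n4 fail=9; on 'c' 9 → fail=10;  out ∅∪∅=∅
  n6('cbbacc'): parent n5 fail=10; on 'c' 10 → fail=11;  out {0}∪{3}={0,3}

Scan:
i=0 'b': node 0→8
i=1 'b': node 8→8 (fail-walked)
i=2 'b': node 8→8 (fail-walked)
i=3 'a': node 8→9  emit P1@[3:3],P2@[2:3]
i=4 'c': node 9→10
i=5 'c': node 10→11  emit P3@[2:5]
i=6 'b': node 11→2 (fail-walked)
i=7 'a': node 2→9 (fail-walked)  emit P1@[7:7],P2@[6:7]
i=8 'c': node 9→10
i=9 'c': node 10→11  emit P3@[6:9]
i=10 'b': node 11→2 (fail-walked)
i=11 'a': node 2→9 (fail-walked)  emit P1@[11:11],P2@[10:11]
i=12 'c': node 9→10
i=13 'b': node 10→2 (fail-walked)
i=14 'b': node 2→3
i=15 'a': node 3→4  emit P1@[15:15],P2@[14:15]
i=16 'c': node 4→5
i=17 'c': node 5→6  emit P0@[12:17],P3@[14:17]
i=18 'b': node 6→2 (fail-walked)
i=19 'b': node 2→3
i=20 'a': node 3→4  emit P1@[20:20],P2@[19:20]
i=21 'c': node 4→5
i=22 'c': node 5→6  emit P0@[17:22],P3@[19:22]
i=23 'c': node 6→1 (fail-walked)
i=24 'c': node 1→1 (fail-walked)
i=25 'a': node 1→7 (fail-walked)  emit P1@[25:25]
i=26 'c': node 7→1 (fail-walked)
i=27 'b': node 1→2
i=28 'b': node 2→3
i=29 'a': node 3→4  emit P1@[29:29],P2@[28:29]
i=30 'c': node 4→5
i=31 'c': node 5→6  emit P0@[26:31],P3@[28:31]
i=32 'c': node 6→1 (fail-walked)
i=33 'a': node 1→7 (fail-walked)  emit P1@[33:33]
i=34 'b': node 7→8 (fail-walked)
i=35 'a': node 8→9  emit P1@[35:35],P2@[34:35]
i=36 'c': node 9→10
i=37 'c': node 10→11  emit P3@[34:37]
i=38 'b': node 11→2 (fail-walked)
i=39 'a': node 2→9 (fail-walked)  emit P1@[39:39],P2@[38:39]
i=40 'c': node 9→10
i=41 'c': node 10→11  emit P3@[38:41]
i=42 'b': node 11→2 (fail-walked)
i=43 'a': node 2→9 (fail-walked)  emit P1@[43:43],P2@[42:43]
i=44 'a': node 9→7 (fail-walked)  emit P1@[44:44]
i=45 'c': node 7→1 (fail-walked)
i=46 'c': node 1→1 (fail-walked)
i=47 'c': node 1→1 (fail-walked)
i=48 'a': node 1→7 (fail-walked)  emit P1@[48:48]
i=49 'c': node 7→1 (fail-walked)
i=50 'b': node 1→2
i=51 'b': node 2→3
i=52 'a': node 3→4  emit P1@[52:52],P2@[51:52]
i=53 'c': node 4→5
i=54 'c': node 5→6  emit P0@[49:54],P3@[51:54]
i=55 'b': node 6→2 (fail-walked)
i=56 'b': node 2→3
i=57 'a': node 3→4  emit P1@[57:57],P2@[56:57]
i=58 'c': node 4→5
i=59 'b': node 5→2 (fail-walked)
i=60 'b': node 2→3
i=61 'a': node 3→4  emit P1@[61:61],P2@[60:61]
i=62 'c': node 4→5
i=63 'c': node 5→6  emit P0@[58:63],P3@[60:63]
i=64 'a': node 6→7 (fail-walked)  emit P1@[64:64]
i=65 'a': node 7→7 (fail-walked)  emit P1@[65:65]
i=66 'a': node 7→7 (fail-walked)  emit P1@[66:66]
i=67 'b': node 7→8 (fail-walked)
i=68 'a': node 8→9  emit P1@[68:68],P2@[67:68]
i=69 'b': node 9→8 (fail-walked)
i=70 'a': node 8→9  emit P1@[70:70],P2@[69:70]
i=71 'c': node 9→10
i=72 'b': node 10→2 (fail-walked)
i=73 'b': node 2→3
i=74 'a': node 3→4  emit P1@[74:74],P2@[73:74]

Matches: [[3,1],[3,2],[5,3],[7,1],[7,2],[9,3],[11,1],[11,2],[15,1],[15,2],[17,0],[17,3],[20,1],[20,2],[22,0],[22,3],[25,1],[29,1],[29,2],[31,0],[31,3],[33,1],[35,1],[35,2],[37,3],[39,1],[39,2],[41,3],[43,1],[43,2],[44,1],[48,1],[52,1],[52,2],[54,0],[54,3],[57,1],[57,2],[61,1],[61,2],[63,0],[63,3],[64,1],[65,1],[66,1],[68,1],[68,2],[70,1],[70,2],[74,1],[74,2]]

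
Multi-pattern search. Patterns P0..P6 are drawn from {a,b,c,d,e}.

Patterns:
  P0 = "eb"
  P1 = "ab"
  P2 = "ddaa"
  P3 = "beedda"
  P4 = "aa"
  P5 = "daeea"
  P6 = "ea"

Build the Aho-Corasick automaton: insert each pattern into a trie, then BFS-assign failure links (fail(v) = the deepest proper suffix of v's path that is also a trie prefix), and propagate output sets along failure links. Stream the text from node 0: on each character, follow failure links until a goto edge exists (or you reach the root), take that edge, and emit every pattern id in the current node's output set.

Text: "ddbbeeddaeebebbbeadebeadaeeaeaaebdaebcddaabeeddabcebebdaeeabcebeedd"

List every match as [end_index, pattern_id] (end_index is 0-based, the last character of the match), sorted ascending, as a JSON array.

Build:
Trie (insert patterns):
  n0 'ε': a→3 b→9 d→5 e→1
  n1 'e': a→20 b→2
  n2 'eb': ·  ←P0
  n3 'a': a→15 b→4
  n4 'ab': ·  ←P1
  n5 'd': a→16 d→6
  n6 'dd': a→7
  n7 'dda': a→8
  n8 'ddaa': ·  ←P2
  n9 'b': e→10
  n10 'be': e→11
  n11 'bee': d→12
  n12 'beed': d→13
  n13 'beedd': a→14
  n14 'beedda': ·  ←P3
  n15 'aa': ·  ←P4
  n16 'da': e→17
  n17 'dae': e→18
  n18 'daee': a→19
  n19 'daeea': ·  ←P5
  n20 'ea': ·  ←P6

BFS fail/out derivation:
  n1('e'): parent n0 fail=0; on 'e' 0 → fail=0;  out ∅∪∅=∅
  n3('a'): parent n0 fail=0; on 'a' 0 → fail=0;  out ∅∪∅=∅
  n5('d'): parent n0 fail=0; on 'd' 0 → fail=0;  out ∅∪∅=∅
  n9('b'): parent n0 fail=0; on 'b' 0 → fail=0;  out ∅∪∅=∅
  n2('eb'): parent n1 fail=0; on 'b' 0 → fail=9;  out {0}∪∅={0}
  n4('ab'): parent n3 fail=0; on 'b' 0 → fail=9;  out {1}∪∅={1}
  n6('dd'): parent n5 fail=0; on 'd' 0 → fail=5;  out ∅∪∅=∅
  n10('be'): parent n9 fail=0; on 'e' 0 → fail=1;  out ∅∪∅=∅
  n15('aa'): parent n3 fail=0; on 'a' 0 → fail=3;  out {4}∪∅={4}
  n16('da'): parent n5 fail=0; on 'a' 0 → fail=3;  out ∅∪∅=∅
  n20('ea'): parent n1 fail=0; on 'a' 0 → fail=3;  out {6}∪∅={6}
  n7('dda'): parent n6 fail=5; on 'a' 5 → fail=16;  out ∅∪∅=∅
  n11('bee'): parent n10 fail=1; on 'e' 1→0 → fail=1;  out ∅∪∅=∅
  n17('dae'): parent n16 fail=3; on 'e' 3→0 → fail=1;  out ∅∪∅=∅
  n8('ddaa'): parent n7 fail=16; on 'a' 16→3 → fail=15;  out {2}∪{4}={2,4}
  n12('beed'): parent n11 fail=1; on 'd' 1→0 → fail=5;  out ∅∪∅=∅
  n18('daee'): parent n17 fail=1; on 'e' 1→0 → fail=1;  out ∅∪∅=∅
  n13('beedd'): parent n12 fail=5; on 'd' 5 → fail=6;  out ∅∪∅=∅
  n19('daeea'): parent n18 fail=1; on 'a' 1 → fail=20;  out {5}∪{6}={5,6}
  n14('beedda'): parent n13 fail=6; on 'a' 6 → fail=7;  out {3}∪∅={3}

Scan:
[0] read 'd'  n0⇒n5
[1] read 'd'  n5⇒n6
[2] read 'b'  n6⇒n9 ·f
[3] read 'b'  n9⇒n9 ·f
[4] read 'e'  n9⇒n10
[5] read 'e'  n10⇒n11
[6] read 'd'  n11⇒n12
[7] read 'd'  n12⇒n13
[8] read 'a'  n13⇒n14  emit P3@[3:8]
[9] read 'e'  n14⇒n17 ·f
[10] read 'e'  n17⇒n18
[11] read 'b'  n18⇒n2 ·f  emit P0@[10:11]
[12] read 'e'  n2⇒n10 ·f
[13] read 'b'  n10⇒n2 ·f  emit P0@[12:13]
[14] read 'b'  n2⇒n9 ·f
[15] read 'b'  n9⇒n9 ·f
[16] read 'e'  n9⇒n10
[17] read 'a'  n10⇒n20 ·f  emit P6@[16:17]
[18] read 'd'  n20⇒n5 ·f
[19] read 'e'  n5⇒n1 ·f
[20] read 'b'  n1⇒n2  emit P0@[19:20]
[21] read 'e'  n2⇒n10 ·f
[22] read 'a'  n10⇒n20 ·f  emit P6@[21:22]
[23] read 'd'  n20⇒n5 ·f
[24] read 'a'  n5⇒n16
[25] read 'e'  n16⇒n17
[26] read 'e'  n17⇒n18
[27] read 'a'  n18⇒n19  emit P5@[23:27],P6@[26:27]
[28] read 'e'  n19⇒n1 ·f
[29] read 'a'  n1⇒n20  emit P6@[28:29]
[30] read 'a'  n20⇒n15 ·f  emit P4@[29:30]
[31] read 'e'  n15⇒n1 ·f
[32] read 'b'  n1⇒n2  emit P0@[31:32]
[33] read 'd'  n2⇒n5 ·f
[34] read 'a'  n5⇒n16
[35] read 'e'  n16⇒n17
[36] read 'b'  n17⇒n2 ·f  emit P0@[35:36]
[37] read 'c'  n2⇒n0 ·f
[38] read 'd'  n0⇒n5
[39] read 'd'  n5⇒n6
[40] read 'a'  n6⇒n7
[41] read 'a'  n7⇒n8  emit P2@[38:41],P4@[40:41]
[42] read 'b'  n8⇒n4 ·f  emit P1@[41:42]
[43] read 'e'  n4⇒n10 ·f
[44] read 'e'  n10⇒n11
[45] read 'd'  n11⇒n12
[46] read 'd'  n12⇒n13
[47] read 'a'  n13⇒n14  emit P3@[42:47]
[48] read 'b'  n14⇒n4 ·f  emit P1@[47:48]
[49] read 'c'  n4⇒n0 ·f
[50] read 'e'  n0⇒n1
[51] read 'b'  n1⇒n2  emit P0@[50:51]
[52] read 'e'  n2⇒n10 ·f
[53] read 'b'  n10⇒n2 ·f  emit P0@[52:53]
[54] read 'd'  n2⇒n5 ·f
[55] read 'a'  n5⇒n16
[56] read 'e'  n16⇒n17
[57] read 'e'  n17⇒n18
[58] read 'a'  n18⇒n19  emit P5@[54:58],P6@[57:58]
[59] read 'b'  n19⇒n4 ·f  emit P1@[58:59]
[60] read 'c'  n4⇒n0 ·f
[61] read 'e'  n0⇒n1
[62] read 'b'  n1⇒n2  emit P0@[61:62]
[63] read 'e'  n2⇒n10 ·f
[64] read 'e'  n10⇒n11
[65] read 'd'  n11⇒n12
[66] read 'd'  n12⇒n13

Result: [[8,3],[11,0],[13,0],[17,6],[20,0],[22,6],[27,5],[27,6],[29,6],[30,4],[32,0],[36,0],[41,2],[41,4],[42,1],[47,3],[48,1],[51,0],[53,0],[58,5],[58,6],[59,1],[62,0]]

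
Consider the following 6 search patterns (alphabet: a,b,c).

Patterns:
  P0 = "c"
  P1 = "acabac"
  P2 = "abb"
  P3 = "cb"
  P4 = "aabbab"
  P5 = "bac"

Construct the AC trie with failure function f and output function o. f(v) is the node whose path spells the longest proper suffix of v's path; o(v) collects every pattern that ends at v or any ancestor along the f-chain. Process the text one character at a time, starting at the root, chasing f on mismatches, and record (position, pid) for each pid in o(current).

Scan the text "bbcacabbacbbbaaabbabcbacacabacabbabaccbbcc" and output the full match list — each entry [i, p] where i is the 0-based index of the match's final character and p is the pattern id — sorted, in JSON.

Build automaton:
Trie nodes:
  0='ε' goto a→2 b→16 c→1
  1='c' goto b→10  [P0 ends]
  2='a' goto a→11 b→8 c→3
  3='ac' goto a→4
  4='aca' goto b→5
  5='acab' goto a→6
  6='acaba' goto c→7
  7='acabac' goto ·  [P1 ends]
  8='ab' goto b→9
  9='abb' goto ·  [P2 ends]
  10='cb' goto ·  [P3 ends]
  11='aa' goto b→12
  12='aab' goto b→13
  13='aabb' goto a→14
  14='aabba' goto b→15
  15='aabbab' goto ·  [P4 ends]
  16='b' goto a→17
  17='ba' goto c→18
  18='bac' goto ·  [P5 ends]

BFS fail/out derivation:
  n1('c'): parent n0 fail=0; on 'c' 0 → fail=0;  out {0}∪∅={0}
  n2('a'): parent n0 fail=0; on 'a' 0 → fail=0;  out ∅∪∅=∅
  n16('b'): parent n0 fail=0; on 'b' 0 → fail=0;  out ∅∪∅=∅
  n3('ac'): parent n2 fail=0; on 'c' 0 → fail=1;  out ∅∪{0}={0}
  n8('ab'): parent n2 fail=0; on 'b' 0 → fail=16;  out ∅∪∅=∅
  n10('cb'): parent n1 fail=0; on 'b' 0 → fail=16;  out {3}∪∅={3}
  n11('aa'): parent n2 fail=0; on 'a' 0 → fail=2;  out ∅∪∅=∅
  n17('ba'): parent n16 fail=0; on 'a' 0 → fail=2;  out ∅∪∅=∅
  n4('aca'): parent n3 fail=1; on 'a' 1→0 → fail=2;  out ∅∪∅=∅
  n9('abb'): parent n8 fail=16; on 'b' 16→0 → fail=16;  out {2}∪∅={2}
  n12('aab'): parent n11 fail=2; on 'b' 2 → fail=8;  out ∅∪∅=∅
  n18('bac'): parent n17 fail=2; on 'c' 2 → fail=3;  out {5}∪{0}={0,5}
  n5('acab'): parent n4 fail=2; on 'b' 2 → fail=8;  out ∅∪∅=∅
  n13('aabb'): parent n12 fail=8; on 'b' 8 → fail=9;  out ∅∪{2}={2}
  n6('acaba'): parent n5 fail=8; on 'a' 8→16 → fail=17;  out ∅∪∅=∅
  n14('aabba'): parent n13 fail=9; on 'a' 9→16 → fail=17;  out ∅∪∅=∅
  n7('acabac'): parent n6 fail=17; on 'c' 17 → fail=18;  out {1}∪{0,5}={0,1,5}
  n15('aabbab'): parent n14 fail=17; on 'b' 17→2 → fail=8;  out {4}∪∅={4}

Text stream:
pos 0 'b': at 16
pos 1 'b': at 16 (fail-walked)
pos 2 'c': at 1 (fail-walked)  ** P0@[2:2]
pos 3 'a': at 2 (fail-walked)
pos 4 'c': at 3  ** P0@[4:4]
pos 5 'a': at 4
pos 6 'b': at 5
pos 7 'b': at 9 (fail-walked)  ** P2@[5:7]
pos 8 'a': at 17 (fail-walked)
pos 9 'c': at 18  ** P0@[9:9],P5@[7:9]
pos 10 'b': at 10 (fail-walked)  ** P3@[9:10]
pos 11 'b': at 16 (fail-walked)
pos 12 'b': at 16 (fail-walked)
pos 13 'a': at 17
pos 14 'a': at 11 (fail-walked)
pos 15 'a': at 11 (fail-walked)
pos 16 'b': at 12
pos 17 'b': at 13  ** P2@[15:17]
pos 18 'a': at 14
pos 19 'b': at 15  ** P4@[14:19]
pos 20 'c': at 1 (fail-walked)  ** P0@[20:20]
pos 21 'b': at 10  ** P3@[20:21]
pos 22 'a': at 17 (fail-walked)
pos 23 'c': at 18  ** P0@[23:23],P5@[21:23]
pos 24 'a': at 4 (fail-walked)
pos 25 'c': at 3 (fail-walked)  ** P0@[25:25]
pos 26 'a': at 4
pos 27 'b': at 5
pos 28 'a': at 6
pos 29 'c': at 7  ** P0@[29:29],P1@[24:29],P5@[27:29]
pos 30 'a': at 4 (fail-walked)
pos 31 'b': at 5
pos 32 'b': at 9 (fail-walked)  ** P2@[30:32]
pos 33 'a': at 17 (fail-walked)
pos 34 'b': at 8 (fail-walked)
pos 35 'a': at 17 (fail-walked)
pos 36 'c': at 18  ** P0@[36:36],P5@[34:36]
pos 37 'c': at 1 (fail-walked)  ** P0@[37:37]
pos 38 'b': at 10  ** P3@[37:38]
pos 39 'b': at 16 (fail-walked)
pos 40 'c': at 1 (fail-walked)  ** P0@[40:40]
pos 41 'c': at 1 (fail-walked)  ** P0@[41:41]

All matches (sorted): [[2,0],[4,0],[7,2],[9,0],[9,5],[10,3],[17,2],[19,4],[20,0],[21,3],[23,0],[23,5],[25,0],[29,0],[29,1],[29,5],[32,2],[36,0],[36,5],[37,0],[38,3],[40,0],[41,0]]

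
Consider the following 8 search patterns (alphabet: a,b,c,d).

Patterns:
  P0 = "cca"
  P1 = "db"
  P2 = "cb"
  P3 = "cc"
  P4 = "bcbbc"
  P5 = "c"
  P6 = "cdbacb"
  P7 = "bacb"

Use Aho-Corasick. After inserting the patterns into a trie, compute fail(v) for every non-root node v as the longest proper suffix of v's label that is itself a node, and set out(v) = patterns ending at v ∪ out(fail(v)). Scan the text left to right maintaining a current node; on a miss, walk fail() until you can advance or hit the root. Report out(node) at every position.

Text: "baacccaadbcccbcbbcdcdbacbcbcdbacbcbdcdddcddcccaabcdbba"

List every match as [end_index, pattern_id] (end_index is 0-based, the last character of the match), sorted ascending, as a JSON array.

Build automaton:
Trie (insert patterns):
  n0 'ε': b→7 c→1 d→4
  n1 'c': b→6 c→2 d→12  [P5 ends]
  n2 'cc': a→3  [P3 ends]
  n3 'cca': ·  [P0 ends]
  n4 'd': b→5
  n5 'db': ·  [P1 ends]
  n6 'cb': ·  [P2 ends]
  n7 'b': a→17 c→8
  n8 'bc': b→9
  n9 'bcb': b→10
  n10 'bcbb': c→11
  n11 'bcbbc': ·  [P4 ends]
  n12 'cd': b→13
  n13 'cdb': a→14
  n14 'cdba': c→15
  n15 'cdbac': b→16
  n16 'cdbacb': ·  [P6 ends]
  n17 'ba': c→18
  n18 'bac': b→19
  n19 'bacb': ·  [P7 ends]

Failure links (BFS by depth):
  n1('c'): parent n0 fail=0; on 'c' 0 → fail=0;  out {5}∪∅={5}
  n4('d'): parent n0 fail=0; on 'd' 0 → fail=0;  out ∅∪∅=∅
  n7('b'): parent n0 fail=0; on 'b' 0 → fail=0;  out ∅∪∅=∅
  n2('cc'): parent n1 fail=0; on 'c' 0 → fail=1;  out {3}∪{5}={3,5}
  n5('db'): parent n4 fail=0; on 'b' 0 → fail=7;  out {1}∪∅={1}
  n6('cb'): parent n1 fail=0; on 'b' 0 → fail=7;  out {2}∪∅={2}
  n8('bc'): parent n7 fail=0; on 'c' 0 → fail=1;  out ∅∪{5}={5}
  n12('cd'): parent n1 fail=0; on 'd' 0 → fail=4;  out ∅∪∅=∅
  n17('ba'): parent n7 fail=0; on 'a' 0 → fail=0;  out ∅∪∅=∅
  n3('cca'): parent n2 fail=1; on 'a' 1→0 → fail=0;  out {0}∪∅={0}
  n9('bcb'): parent n8 fail=1; on 'b' 1 → fail=6;  out ∅∪{2}={2}
  n13('cdb'): parent n12 fail=4; on 'b' 4 → fail=5;  out ∅∪{1}={1}
  n18('bac'): parent n17 fail=0; on 'c' 0 → fail=1;  out ∅∪{5}={5}
  n10('bcbb'): parent n9 fail=6; on 'b' 6→7→0 → fail=7;  out ∅∪∅=∅
  n14('cdba'): parent n13 fail=5; on 'a' 5→7 → fail=17;  out ∅∪∅=∅
  n19('bacb'): parent n18 fail=1; on 'b' 1 → fail=6;  out {7}∪{2}={2,7}
  n11('bcbbc'): parent n10 fail=7; on 'c' 7 → fail=8;  out {4}∪{5}={4,5}
  n15('cdbac'): parent n14 fail=17; on 'c' 17 → fail=18;  out ∅∪{5}={5}
  n16('cdbacb'): parent n15 fail=18; on 'b' 18 → fail=19;  out {6}∪{2,7}={2,6,7}

Text stream:
[0] read 'b'  n0⇒n7
[1] read 'a'  n7⇒n17
[2] read 'a'  n17⇒n0 (via fail)
[3] read 'c'  n0⇒n1  → match P5@[3:3]
[4] read 'c'  n1⇒n2  → match P3@[3:4],P5@[4:4]
[5] read 'c'  n2⇒n2 (via fail)  → match P3@[4:5],P5@[5:5]
[6] read 'a'  n2⇒n3  → match P0@[4:6]
[7] read 'a'  n3⇒n0 (via fail)
[8] read 'd'  n0⇒n4
[9] read 'b'  n4⇒n5  → match P1@[8:9]
[10] read 'c'  n5⇒n8 (via fail)  → match P5@[10:10]
[11] read 'c'  n8⇒n2 (via fail)  → match P3@[10:11],P5@[11:11]
[12] read 'c'  n2⇒n2 (via fail)  → match P3@[11:12],P5@[12:12]
[13] read 'b'  n2⇒n6 (via fail)  → match P2@[12:13]
[14] read 'c'  n6⇒n8 (via fail)  → match P5@[14:14]
[15] read 'b'  n8⇒n9  → match P2@[14:15]
[16] read 'b'  n9⇒n10
[17] read 'c'  n10⇒n11  → match P4@[13:17],P5@[17:17]
[18] read 'd'  n11⇒n12 (via fail)
[19] read 'c'  n12⇒n1 (via fail)  → match P5@[19:19]
[20] read 'd'  n1⇒n12
[21] read 'b'  n12⇒n13  → match P1@[20:21]
[22] read 'a'  n13⇒n14
[23] read 'c'  n14⇒n15  → match P5@[23:23]
[24] read 'b'  n15⇒n16  → match P2@[23:24],P6@[19:24],P7@[21:24]
[25] read 'c'  n16⇒n8 (via fail)  → match P5@[25:25]
[26] read 'b'  n8⇒n9  → match P2@[25:26]
[27] read 'c'  n9⇒n8 (via fail)  → match P5@[27:27]
[28] read 'd'  n8⇒n12 (via fail)
[29] read 'b'  n12⇒n13  → match P1@[28:29]
[30] read 'a'  n13⇒n14
[31] read 'c'  n14⇒n15  → match P5@[31:31]
[32] read 'b'  n15⇒n16  → match P2@[31:32],P6@[27:32],P7@[29:32]
[33] read 'c'  n16⇒n8 (via fail)  → match P5@[33:33]
[34] read 'b'  n8⇒n9  → match P2@[33:34]
[35] read 'd'  n9⇒n4 (via fail)
[36] read 'c'  n4⇒n1 (via fail)  → match P5@[36:36]
[37] read 'd'  n1⇒n12
[38] read 'd'  n12⇒n4 (via fail)
[39] read 'd'  n4⇒n4 (via fail)
[40] read 'c'  n4⇒n1 (via fail)  → match P5@[40:40]
[41] read 'd'  n1⇒n12
[42] read 'd'  n12⇒n4 (via fail)
[43] read 'c'  n4⇒n1 (via fail)  → match P5@[43:43]
[44] read 'c'  n1⇒n2  → match P3@[43:44],P5@[44:44]
[45] read 'c'  n2⇒n2 (via fail)  → match P3@[44:45],P5@[45:45]
[46] read 'a'  n2⇒n3  → match P0@[44:46]
[47] read 'a'  n3⇒n0 (via fail)
[48] read 'b'  n0⇒n7
[49] read 'c'  n7⇒n8  → match P5@[49:49]
[50] read 'd'  n8⇒n12 (via fail)
[51] read 'b'  n12⇒n13  → match P1@[50:51]
[52] read 'b'  n13⇒n7 (via fail)
[53] read 'a'  n7⇒n17

All matches (sorted): [[3,5],[4,3],[4,5],[5,3],[5,5],[6,0],[9,1],[10,5],[11,3],[11,5],[12,3],[12,5],[13,2],[14,5],[15,2],[17,4],[17,5],[19,5],[21,1],[23,5],[24,2],[24,6],[24,7],[25,5],[26,2],[27,5],[29,1],[31,5],[32,2],[32,6],[32,7],[33,5],[34,2],[36,5],[40,5],[43,5],[44,3],[44,5],[45,3],[45,5],[46,0],[49,5],[51,1]]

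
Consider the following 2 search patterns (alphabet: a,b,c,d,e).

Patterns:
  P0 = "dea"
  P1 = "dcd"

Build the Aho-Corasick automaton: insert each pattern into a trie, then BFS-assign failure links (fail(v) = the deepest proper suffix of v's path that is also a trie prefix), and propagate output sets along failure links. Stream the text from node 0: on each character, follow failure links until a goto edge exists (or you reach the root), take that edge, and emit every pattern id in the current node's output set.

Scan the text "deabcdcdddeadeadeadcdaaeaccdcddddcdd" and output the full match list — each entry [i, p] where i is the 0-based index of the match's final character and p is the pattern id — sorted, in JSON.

Construct AC machine:
Trie (insert patterns):
  n0 'ε': d→1
  n1 'd': c→4 e→2
  n2 'de': a→3
  n3 'dea': ·  [P0 ends]
  n4 'dc': d→5
  n5 'dcd': ·  [P1 ends]

Failure links (BFS by depth):
  n1('d'): parent n0 fail=0; on 'd' 0 → fail=0;  out ∅∪∅=∅
  n2('de'): parent n1 fail=0; on 'e' 0 → fail=0;  out ∅∪∅=∅
  n4('dc'): parent n1 fail=0; on 'c' 0 → fail=0;  out ∅∪∅=∅
  n3('dea'): parent n2 fail=0; on 'a' 0 → fail=0;  out {0}∪∅={0}
  n5('dcd'): parent n4 fail=0; on 'd' 0 → fail=1;  out {1}∪∅={1}

Run:
[0] read 'd'  n0⇒n1
[1] read 'e'  n1⇒n2
[2] read 'a'  n2⇒n3  → match P0@[0:2]
[3] read 'b'  n3⇒n0 (fail-walked)
[4] read 'c'  n0⇒n0
[5] read 'd'  n0⇒n1
[6] read 'c'  n1⇒n4
[7] read 'd'  n4⇒n5  → match P1@[5:7]
[8] read 'd'  n5⇒n1 (fail-walked)
[9] read 'd'  n1⇒n1 (fail-walked)
[10] read 'e'  n1⇒n2
[11] read 'a'  n2⇒n3  → match P0@[9:11]
[12] read 'd'  n3⇒n1 (fail-walked)
[13] read 'e'  n1⇒n2
[14] read 'a'  n2⇒n3  → match P0@[12:14]
[15] read 'd'  n3⇒n1 (fail-walked)
[16] read 'e'  n1⇒n2
[17] read 'a'  n2⇒n3  → match P0@[15:17]
[18] read 'd'  n3⇒n1 (fail-walked)
[19] read 'c'  n1⇒n4
[20] read 'd'  n4⇒n5  → match P1@[18:20]
[21] read 'a'  n5⇒n0 (fail-walked)
[22] read 'a'  n0⇒n0
[23] read 'e'  n0⇒n0
[24] read 'a'  n0⇒n0
[25] read 'c'  n0⇒n0
[26] read 'c'  n0⇒n0
[27] read 'd'  n0⇒n1
[28] read 'c'  n1⇒n4
[29] read 'd'  n4⇒n5  → match P1@[27:29]
[30] read 'd'  n5⇒n1 (fail-walked)
[31] read 'd'  n1⇒n1 (fail-walked)
[32] read 'd'  n1⇒n1 (fail-walked)
[33] read 'c'  n1⇒n4
[34] read 'd'  n4⇒n5  → match P1@[32:34]
[35] read 'd'  n5⇒n1 (fail-walked)

Result: [[2,0],[7,1],[11,0],[14,0],[17,0],[20,1],[29,1],[34,1]]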